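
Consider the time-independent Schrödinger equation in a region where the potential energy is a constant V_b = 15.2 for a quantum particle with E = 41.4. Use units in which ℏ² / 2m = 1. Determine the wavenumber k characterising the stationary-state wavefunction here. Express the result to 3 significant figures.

k = 5.12

With E > V_b the solution is oscillatory, ψ ∝ e^{±ikx} with k = √(2m(E − V_b))/ℏ.
k = √(2 × 0.5 × 26.2) = 5.119.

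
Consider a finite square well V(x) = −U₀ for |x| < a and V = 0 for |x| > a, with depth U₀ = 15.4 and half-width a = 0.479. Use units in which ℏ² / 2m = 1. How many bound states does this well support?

N = 2

Define the well-strength parameter z₀ = (a/ℏ)√(2mU₀) = 0.479 × √(2·0.5·15.4) = 1.880.
A new bound state (alternating even/odd) appears each time z₀ passes a multiple of π/2, so N = ⌊2z₀/π⌋ + 1 = ⌊1.197⌋ + 1 = 2.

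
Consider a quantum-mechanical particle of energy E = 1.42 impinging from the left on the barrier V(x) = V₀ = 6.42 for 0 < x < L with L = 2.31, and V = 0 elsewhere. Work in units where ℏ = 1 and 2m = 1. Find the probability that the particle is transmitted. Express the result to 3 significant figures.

Since E < V₀ the interior solution is evanescent with decay constant κ = √(2m(V₀ − E))/ℏ = 2.236.
κL = 5.165, sinh(κL) = 87.54.
Matching ψ, ψ′ at both faces gives T = [1 + V₀² sinh²(κL) / (4E(V₀ − E))]⁻¹ = 1/11120 = 0.0000899.

T = 0.0000899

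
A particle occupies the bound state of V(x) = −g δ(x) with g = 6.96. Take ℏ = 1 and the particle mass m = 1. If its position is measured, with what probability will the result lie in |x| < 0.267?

The normalised bound state is ψ = √κ e^{−κ|x|} with κ = mg/ℏ² = 6.960.
P(|x| < d) = ∫_{−d}^{d} κ e^{−2κ|x|} dx = 1 − e^{−2κd} = 1 − e^{−3.717} = 0.9757.

P = 0.976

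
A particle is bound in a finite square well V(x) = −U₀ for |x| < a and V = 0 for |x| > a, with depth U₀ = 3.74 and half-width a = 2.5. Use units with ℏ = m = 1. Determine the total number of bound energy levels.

N = 5

The dimensionless depth is z₀ = a√(2mU₀)/ℏ = 2.5 × √(7.480) = 6.837.
The even/odd transcendental equations gain one root per π/2 in z₀, giving N = 1 + ⌊2z₀/π⌋ = 1 + ⌊4.353⌋ = 5.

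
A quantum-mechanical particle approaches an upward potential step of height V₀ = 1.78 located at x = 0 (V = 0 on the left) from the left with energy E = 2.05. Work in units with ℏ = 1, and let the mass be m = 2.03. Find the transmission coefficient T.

T = 0.781

On each side the TISE gives plane waves with k = √(2m(E − V))/ℏ: k₁ = √(2·2.03·2.05) = 2.885, k₂ = √(2·2.03·0.27) = 1.047.
Continuity of ψ and ψ′ at the step yields the reflection amplitude r = (k₁ − k₂)/(k₁ + k₂) = 0.4674; thus R = |r|² = 0.2185, T = 0.7815.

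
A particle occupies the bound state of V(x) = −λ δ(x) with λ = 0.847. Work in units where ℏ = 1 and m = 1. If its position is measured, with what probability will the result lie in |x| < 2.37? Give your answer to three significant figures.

P = 0.982

The normalised bound state is ψ = √κ e^{−κ|x|} with κ = mλ/ℏ² = 0.8470.
P(|x| < d) = ∫_{−d}^{d} κ e^{−2κ|x|} dx = 1 − e^{−2κd} = 1 − e^{−4.015} = 0.9820.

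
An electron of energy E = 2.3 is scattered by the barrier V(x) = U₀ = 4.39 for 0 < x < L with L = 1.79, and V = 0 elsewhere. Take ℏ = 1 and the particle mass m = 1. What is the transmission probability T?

T = 0.00264

Since E < U₀ the interior solution is evanescent with decay constant κ = √(2m(U₀ − E))/ℏ = 2.045.
κL = 3.660, sinh(κL) = 19.41.
The exact tunnelling result is T⁻¹ = 1 + U₀² sinh²(κL) / [4E(U₀ − E)] = 378.7, so T = 0.00264.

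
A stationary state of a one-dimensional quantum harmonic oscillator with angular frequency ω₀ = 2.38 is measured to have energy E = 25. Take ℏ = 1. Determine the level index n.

Invert E_n = (n + ½)ℏω₀: n = E/ℏω₀ − ½ = 10.004, so n = 10.

n = 10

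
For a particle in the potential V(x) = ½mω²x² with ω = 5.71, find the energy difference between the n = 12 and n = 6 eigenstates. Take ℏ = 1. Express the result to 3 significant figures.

E_n = ℏω(n + ½), so ΔE = (12 − 6) ℏω = 6 × 5.71 = 34.26.

ΔE = 34.3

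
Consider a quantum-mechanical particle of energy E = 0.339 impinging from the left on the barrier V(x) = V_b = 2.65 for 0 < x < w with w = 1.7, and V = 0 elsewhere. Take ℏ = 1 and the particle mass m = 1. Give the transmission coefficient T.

Since E < V_b the interior solution is evanescent with decay constant κ = √(2m(V_b − E))/ℏ = 2.150.
κw = 3.655, sinh(κw) = 19.32.
The exact tunnelling result is T⁻¹ = 1 + V_b² sinh²(κw) / [4E(V_b − E)] = 837.2, so T = 0.00119.

T = 0.00119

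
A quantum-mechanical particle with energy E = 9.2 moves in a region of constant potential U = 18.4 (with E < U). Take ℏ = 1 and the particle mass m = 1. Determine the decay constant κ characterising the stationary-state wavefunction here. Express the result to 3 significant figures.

κ = 4.29

Since E < U the TISE in this region is ψ'' = κ²ψ with κ = √(2m(U − E))/ℏ.
κ = √(2 × 1 × 9.2) = 4.290.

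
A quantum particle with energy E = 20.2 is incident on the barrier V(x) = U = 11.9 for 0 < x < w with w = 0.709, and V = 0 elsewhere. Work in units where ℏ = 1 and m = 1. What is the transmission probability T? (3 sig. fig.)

T = 0.987

Above the barrier the interior wavenumber is k₂ = √(2m(E − U))/ℏ = 4.074, giving phase k₂w = 2.889.
Matching at both interfaces gives T⁻¹ = 1 + U² sin²(k₂w) / [4E(E − U)] = 1.013, hence T = 0.987.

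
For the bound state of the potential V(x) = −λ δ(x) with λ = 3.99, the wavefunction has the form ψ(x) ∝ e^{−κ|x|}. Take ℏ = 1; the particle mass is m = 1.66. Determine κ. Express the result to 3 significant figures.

κ = 6.62

Integrating the TISE across x = 0 gives the cusp condition ψ'(0⁺) − ψ'(0⁻) = −(2mλ/ℏ²)ψ(0).
With ψ ∝ e^{−κ|x|} this yields −2κ = −2mλ/ℏ², so κ = mλ/ℏ² = 6.623.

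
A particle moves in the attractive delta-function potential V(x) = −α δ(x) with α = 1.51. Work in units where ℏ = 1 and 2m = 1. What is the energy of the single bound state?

E = -0.570

For x ≠ 0 the bound state is ψ ∝ e^{−κ|x|}; integrating the TISE across the delta gives the cusp condition 2κ = 2mα/ℏ², so κ = 0.7550.
Then E = −ℏ²κ²/(2m) = −mα²/(2ℏ²) = -0.5700.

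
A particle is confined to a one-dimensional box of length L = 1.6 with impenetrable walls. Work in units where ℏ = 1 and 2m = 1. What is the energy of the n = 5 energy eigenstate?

The infinite-well eigenfunctions ψ_n = √(2/L) sin(nπx/L) vanish at both walls, giving E_n = n²π²ℏ²/(2mL²).
E_5 = 5² × π² / (2 × 0.5 × 1.6²) = 96.38.

E = 96.4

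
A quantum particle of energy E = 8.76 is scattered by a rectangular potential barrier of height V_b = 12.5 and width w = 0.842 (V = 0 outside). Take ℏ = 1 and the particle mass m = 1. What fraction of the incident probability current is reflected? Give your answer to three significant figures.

Since E < V_b the interior solution is evanescent with decay constant κ = √(2m(V_b − E))/ℏ = 2.735.
κw = 2.303, sinh(κw) = 4.951.
The exact tunnelling result is T⁻¹ = 1 + V_b² sinh²(κw) / [4E(V_b − E)] = 30.23, so T = 0.0331.
R = 1 − T = 0.967.

R = 0.967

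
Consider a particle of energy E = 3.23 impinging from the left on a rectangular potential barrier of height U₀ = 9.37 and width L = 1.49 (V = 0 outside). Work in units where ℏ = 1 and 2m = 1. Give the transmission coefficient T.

T = 0.00224

E < U₀: inside the barrier ψ ∝ e^{±κx} with κ = √(2m(U₀ − E))/ℏ = 2.478.
κL = 3.692, sinh(κL) = 20.05.
The exact tunnelling result is T⁻¹ = 1 + U₀² sinh²(κL) / [4E(U₀ − E)] = 446.0, so T = 0.00224.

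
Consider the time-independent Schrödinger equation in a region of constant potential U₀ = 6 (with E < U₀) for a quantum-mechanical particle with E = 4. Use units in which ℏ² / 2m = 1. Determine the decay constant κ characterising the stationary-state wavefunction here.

κ = 1.41

Since E < U₀ the TISE in this region is ψ'' = κ²ψ with κ = √(2m(U₀ − E))/ℏ.
κ = √(2 × 0.5 × 2) = 1.414.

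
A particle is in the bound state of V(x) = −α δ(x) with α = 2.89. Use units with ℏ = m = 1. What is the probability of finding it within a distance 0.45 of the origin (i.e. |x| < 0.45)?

P = 0.926

The normalised bound state is ψ = √κ e^{−κ|x|} with κ = mα/ℏ² = 2.890.
P(|x| < d) = ∫_{−d}^{d} κ e^{−2κ|x|} dx = 1 − e^{−2κd} = 1 − e^{−2.601} = 0.9258.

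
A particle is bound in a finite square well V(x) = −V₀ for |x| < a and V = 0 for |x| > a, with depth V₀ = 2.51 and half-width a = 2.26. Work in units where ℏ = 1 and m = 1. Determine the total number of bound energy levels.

N = 4

Define the well-strength parameter z₀ = (a/ℏ)√(2mV₀) = 2.26 × √(2·1·2.51) = 5.064.
The even/odd transcendental equations gain one root per π/2 in z₀, giving N = 1 + ⌊2z₀/π⌋ = 1 + ⌊3.224⌋ = 4.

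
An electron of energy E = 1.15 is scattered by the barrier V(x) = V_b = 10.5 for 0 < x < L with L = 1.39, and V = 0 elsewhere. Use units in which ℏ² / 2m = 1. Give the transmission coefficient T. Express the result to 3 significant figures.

T = 0.000317

Since E < V_b the interior solution is evanescent with decay constant κ = √(2m(V_b − E))/ℏ = 3.058.
κL = 4.250, sinh(κL) = 35.06.
The exact tunnelling result is T⁻¹ = 1 + V_b² sinh²(κL) / [4E(V_b − E)] = 3151, so T = 0.000317.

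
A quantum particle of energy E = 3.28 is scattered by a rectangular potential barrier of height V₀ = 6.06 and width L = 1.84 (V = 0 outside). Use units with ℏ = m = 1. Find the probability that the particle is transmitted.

T = 0.000677

Since E < V₀ the interior solution is evanescent with decay constant κ = √(2m(V₀ − E))/ℏ = 2.358.
κL = 4.339, sinh(κL) = 38.30.
Matching ψ, ψ′ at both faces gives T = [1 + V₀² sinh²(κL) / (4E(V₀ − E))]⁻¹ = 1/1478 = 0.000677.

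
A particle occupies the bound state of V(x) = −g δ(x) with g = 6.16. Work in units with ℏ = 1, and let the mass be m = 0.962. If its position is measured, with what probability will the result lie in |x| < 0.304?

The normalised bound state is ψ = √κ e^{−κ|x|} with κ = mg/ℏ² = 5.926.
P(|x| < d) = ∫_{−d}^{d} κ e^{−2κ|x|} dx = 1 − e^{−2κd} = 1 − e^{−3.603} = 0.9728.

P = 0.973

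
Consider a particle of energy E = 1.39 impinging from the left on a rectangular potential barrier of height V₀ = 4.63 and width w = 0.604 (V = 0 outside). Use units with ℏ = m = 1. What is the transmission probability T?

Since E < V₀ the interior solution is evanescent with decay constant κ = √(2m(V₀ − E))/ℏ = 2.546.
κw = 1.538, sinh(κw) = 2.219.
Matching ψ, ψ′ at both faces gives T = [1 + V₀² sinh²(κw) / (4E(V₀ − E))]⁻¹ = 1/6.860 = 0.146.

T = 0.146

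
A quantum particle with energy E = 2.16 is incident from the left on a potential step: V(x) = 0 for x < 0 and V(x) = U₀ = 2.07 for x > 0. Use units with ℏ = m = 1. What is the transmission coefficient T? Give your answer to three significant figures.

The wavenumbers are k₁ = √(2mE)/ℏ = 2.078 on the left and k₂ = √(2m(E − U₀))/ℏ = 0.4243 on the right.
Continuity of ψ and ψ′ at the step yields the reflection amplitude r = (k₁ − k₂)/(k₁ + k₂) = 0.6610; thus R = |r|² = 0.4369, T = 0.5631.

T = 0.563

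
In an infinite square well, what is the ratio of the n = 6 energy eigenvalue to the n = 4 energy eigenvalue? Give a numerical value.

E_n = n²π²ℏ²/(2mL²) so the ratio is n₂²/n₁² = 36/16 = 2.25.

2.25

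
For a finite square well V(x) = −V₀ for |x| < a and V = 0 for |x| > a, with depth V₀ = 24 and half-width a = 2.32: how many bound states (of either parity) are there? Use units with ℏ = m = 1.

Define the well-strength parameter z₀ = (a/ℏ)√(2mV₀) = 2.32 × √(2·1·24) = 16.07.
A new bound state (alternating even/odd) appears each time z₀ passes a multiple of π/2, so N = ⌊2z₀/π⌋ + 1 = ⌊10.23⌋ + 1 = 11.

N = 11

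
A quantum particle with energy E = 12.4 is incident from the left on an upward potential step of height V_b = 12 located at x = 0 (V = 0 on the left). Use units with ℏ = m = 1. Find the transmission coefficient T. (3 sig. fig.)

T = 0.516

The wavenumbers are k₁ = √(2mE)/ℏ = 4.980 on the left and k₂ = √(2m(E − V_b))/ℏ = 0.8944 on the right.
Continuity of ψ and ψ′ at the step yields the reflection amplitude r = (k₁ − k₂)/(k₁ + k₂) = 0.6955; thus R = |r|² = 0.4837, T = 0.5163.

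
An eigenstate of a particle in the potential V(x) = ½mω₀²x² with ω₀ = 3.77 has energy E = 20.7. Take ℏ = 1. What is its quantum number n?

Invert E_n = (n + ½)ℏω₀: n = E/ℏω₀ − ½ = 4.991, so n = 5.

n = 5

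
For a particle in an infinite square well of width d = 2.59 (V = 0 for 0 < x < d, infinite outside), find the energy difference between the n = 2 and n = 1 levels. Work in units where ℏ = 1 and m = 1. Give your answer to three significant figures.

ΔE = 2.21

E_n = n²π²ℏ²/(2md²), so ΔE = (2² − 1²) π²ℏ²/(2md²).
ΔE = 3 × π² / (2 × 1 × 2.59²) = 2.207.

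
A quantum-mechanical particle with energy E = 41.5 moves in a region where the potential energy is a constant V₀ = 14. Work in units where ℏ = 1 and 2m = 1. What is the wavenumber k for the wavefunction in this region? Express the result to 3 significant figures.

k = 5.24

With E > V₀ the solution is oscillatory, ψ ∝ e^{±ikx} with k = √(2m(E − V₀))/ℏ.
k = √(2 × 0.5 × 27.5) = 5.244.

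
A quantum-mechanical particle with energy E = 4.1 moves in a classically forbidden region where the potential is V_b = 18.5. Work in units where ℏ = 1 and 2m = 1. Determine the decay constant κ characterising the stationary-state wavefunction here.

Since E < V_b the TISE in this region is ψ'' = κ²ψ with κ = √(2m(V_b − E))/ℏ.
κ = √(2 × 0.5 × 14.4) = 3.795.

κ = 3.79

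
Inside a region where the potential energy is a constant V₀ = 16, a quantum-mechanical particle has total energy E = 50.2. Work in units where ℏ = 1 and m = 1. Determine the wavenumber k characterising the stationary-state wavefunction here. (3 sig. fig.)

k = 8.27

With E > V₀ the solution is oscillatory, ψ ∝ e^{±ikx} with k = √(2m(E − V₀))/ℏ.
k = √(2 × 1 × 34.2) = 8.270.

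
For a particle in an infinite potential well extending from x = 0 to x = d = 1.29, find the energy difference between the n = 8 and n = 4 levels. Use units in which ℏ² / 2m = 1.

E_n = n²π²ℏ²/(2md²), so ΔE = (8² − 4²) π²ℏ²/(2md²).
ΔE = 48 × π² / (2 × 0.5 × 1.29²) = 284.7.

ΔE = 285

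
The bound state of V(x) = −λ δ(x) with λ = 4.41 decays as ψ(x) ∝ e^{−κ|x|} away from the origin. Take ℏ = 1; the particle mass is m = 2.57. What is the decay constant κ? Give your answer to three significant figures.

Integrating the TISE across x = 0 gives the cusp condition ψ'(0⁺) − ψ'(0⁻) = −(2mλ/ℏ²)ψ(0).
With ψ ∝ e^{−κ|x|} this yields −2κ = −2mλ/ℏ², so κ = mλ/ℏ² = 11.33.

κ = 11.3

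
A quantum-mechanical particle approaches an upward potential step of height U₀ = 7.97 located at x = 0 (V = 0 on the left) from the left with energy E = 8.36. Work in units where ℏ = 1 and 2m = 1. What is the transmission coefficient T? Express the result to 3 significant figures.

T = 0.584

On each side the TISE gives plane waves with k = √(2m(E − V))/ℏ: k₁ = √(2·½·8.36) = 2.891, k₂ = √(2·½·0.39) = 0.6245.
Continuity of ψ and ψ′ at the step yields the reflection amplitude r = (k₁ − k₂)/(k₁ + k₂) = 0.6448; thus R = |r|² = 0.4157, T = 0.5843.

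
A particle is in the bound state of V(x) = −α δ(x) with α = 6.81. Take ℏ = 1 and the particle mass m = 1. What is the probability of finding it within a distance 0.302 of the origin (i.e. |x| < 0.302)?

The normalised bound state is ψ = √κ e^{−κ|x|} with κ = mα/ℏ² = 6.810.
P(|x| < d) = ∫_{−d}^{d} κ e^{−2κ|x|} dx = 1 − e^{−2κd} = 1 − e^{−4.113} = 0.9836.

P = 0.984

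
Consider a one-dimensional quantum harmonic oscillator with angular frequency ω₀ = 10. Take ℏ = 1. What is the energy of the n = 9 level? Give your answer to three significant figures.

The oscillator eigenvalues are E_n = ℏω₀(n + ½), so E_9 = 10 × 9.5 = 95.00.

E = 95.0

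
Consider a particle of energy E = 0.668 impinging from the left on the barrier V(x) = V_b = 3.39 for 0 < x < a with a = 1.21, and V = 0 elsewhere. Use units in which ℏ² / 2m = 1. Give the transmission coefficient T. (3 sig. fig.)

T = 0.0462

Since E < V_b the interior solution is evanescent with decay constant κ = √(2m(V_b − E))/ℏ = 1.650.
κa = 1.996, sinh(κa) = 3.613.
Matching ψ, ψ′ at both faces gives T = [1 + V_b² sinh²(κa) / (4E(V_b − E))]⁻¹ = 1/21.63 = 0.0462.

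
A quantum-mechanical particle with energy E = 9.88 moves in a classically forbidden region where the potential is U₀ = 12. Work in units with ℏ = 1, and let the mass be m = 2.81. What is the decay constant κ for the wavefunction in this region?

κ = 3.45

Since E < U₀ the TISE in this region is ψ'' = κ²ψ with κ = √(2m(U₀ − E))/ℏ.
κ = √(2 × 2.81 × 2.12) = 3.452.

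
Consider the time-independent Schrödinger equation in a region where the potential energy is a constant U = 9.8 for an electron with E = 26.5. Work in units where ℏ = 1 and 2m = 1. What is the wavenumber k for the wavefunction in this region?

k = 4.09

With E > U the solution is oscillatory, ψ ∝ e^{±ikx} with k = √(2m(E − U))/ℏ.
k = √(2 × 0.5 × 16.7) = 4.087.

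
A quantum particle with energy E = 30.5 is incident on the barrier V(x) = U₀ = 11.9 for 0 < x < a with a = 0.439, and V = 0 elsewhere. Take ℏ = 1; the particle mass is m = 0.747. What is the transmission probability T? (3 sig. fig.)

T = 0.967

E > U₀: inside the barrier k₂ = √(2m(E − U₀))/ℏ = 5.271, k₂a = 2.314.
T = [1 + U₀² sin²(k₂a) / (4E(E − U₀))]⁻¹ = 1/1.034 = 0.967.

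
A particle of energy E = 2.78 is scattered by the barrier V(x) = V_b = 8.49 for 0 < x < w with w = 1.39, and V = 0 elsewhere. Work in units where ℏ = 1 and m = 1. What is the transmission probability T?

Since E < V_b the interior solution is evanescent with decay constant κ = √(2m(V_b − E))/ℏ = 3.379.
κw = 4.697, sinh(κw) = 54.82.
The exact tunnelling result is T⁻¹ = 1 + V_b² sinh²(κw) / [4E(V_b − E)] = 3413, so T = 0.000293.

T = 0.000293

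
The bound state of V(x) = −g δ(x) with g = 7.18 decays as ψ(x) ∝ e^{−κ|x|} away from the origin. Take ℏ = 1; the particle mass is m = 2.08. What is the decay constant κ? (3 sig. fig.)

Integrate −(ℏ²/2m)ψ'' − gδ(x)ψ = Eψ from −ε to +ε: the ψ'' term gives ψ'(0⁺) − ψ'(0⁻) and the δ term gives −(2mg/ℏ²)ψ(0).
With ψ ∝ e^{−κ|x|} this yields −2κ = −2mg/ℏ², so κ = mg/ℏ² = 14.93.

κ = 14.9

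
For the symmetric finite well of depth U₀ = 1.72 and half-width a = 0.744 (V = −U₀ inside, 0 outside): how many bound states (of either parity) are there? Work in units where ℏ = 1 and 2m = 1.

N = 1

The dimensionless depth is z₀ = a√(2mU₀)/ℏ = 0.744 × √(1.720) = 0.9757.
A new bound state (alternating even/odd) appears each time z₀ passes a multiple of π/2, so N = ⌊2z₀/π⌋ + 1 = ⌊0.6212⌋ + 1 = 1.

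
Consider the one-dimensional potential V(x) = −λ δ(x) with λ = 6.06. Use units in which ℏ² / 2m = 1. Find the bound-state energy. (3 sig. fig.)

The bound state is ψ(x) = √κ e^{−κ|x|}. The derivative jump ψ'(0⁺) − ψ'(0⁻) = −(2mλ/ℏ²)ψ(0) fixes κ = mλ/ℏ² = 3.030.
Then E = −ℏ²κ²/(2m) = −mλ²/(2ℏ²) = -9.181.

E = -9.18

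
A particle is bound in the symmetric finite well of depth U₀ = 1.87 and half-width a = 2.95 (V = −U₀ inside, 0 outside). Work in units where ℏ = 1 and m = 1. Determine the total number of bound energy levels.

Define the well-strength parameter z₀ = (a/ℏ)√(2mU₀) = 2.95 × √(2·1·1.87) = 5.705.
A new bound state (alternating even/odd) appears each time z₀ passes a multiple of π/2, so N = ⌊2z₀/π⌋ + 1 = ⌊3.632⌋ + 1 = 4.

N = 4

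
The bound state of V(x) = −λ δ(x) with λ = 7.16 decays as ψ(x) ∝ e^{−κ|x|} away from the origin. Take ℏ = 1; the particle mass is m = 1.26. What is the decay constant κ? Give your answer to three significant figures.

κ = 9.02

Integrate −(ℏ²/2m)ψ'' − λδ(x)ψ = Eψ from −ε to +ε: the ψ'' term gives ψ'(0⁺) − ψ'(0⁻) and the δ term gives −(2mλ/ℏ²)ψ(0).
With ψ ∝ e^{−κ|x|} this yields −2κ = −2mλ/ℏ², so κ = mλ/ℏ² = 9.022.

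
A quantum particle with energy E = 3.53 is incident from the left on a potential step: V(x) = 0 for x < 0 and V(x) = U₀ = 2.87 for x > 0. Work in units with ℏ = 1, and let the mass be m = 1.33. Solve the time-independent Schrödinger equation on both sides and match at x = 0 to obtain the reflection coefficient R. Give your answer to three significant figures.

On each side the TISE gives plane waves with k = √(2m(E − V))/ℏ: k₁ = √(2·1.33·3.53) = 3.064, k₂ = √(2·1.33·0.66) = 1.325.
Continuity of ψ and ψ′ at the step yields the reflection amplitude r = (k₁ − k₂)/(k₁ + k₂) = 0.3963; thus R = |r|² = 0.1570, T = 0.8430.

R = 0.157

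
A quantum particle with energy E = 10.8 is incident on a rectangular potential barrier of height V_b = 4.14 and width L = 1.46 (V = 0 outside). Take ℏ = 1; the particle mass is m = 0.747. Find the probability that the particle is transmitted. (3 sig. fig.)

Above the barrier the interior wavenumber is k₂ = √(2m(E − V_b))/ℏ = 3.154, giving phase k₂L = 4.605.
Matching at both interfaces gives T⁻¹ = 1 + V_b² sin²(k₂L) / [4E(E − V_b)] = 1.059, hence T = 0.944.

T = 0.944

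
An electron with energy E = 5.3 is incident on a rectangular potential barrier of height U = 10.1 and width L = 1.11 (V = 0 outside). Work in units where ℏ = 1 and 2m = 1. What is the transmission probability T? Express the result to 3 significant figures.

T = 0.0303

Since E < U the interior solution is evanescent with decay constant κ = √(2m(U − E))/ℏ = 2.191.
κL = 2.432, sinh(κL) = 5.646.
The exact tunnelling result is T⁻¹ = 1 + U² sinh²(κL) / [4E(U − E)] = 32.96, so T = 0.0303.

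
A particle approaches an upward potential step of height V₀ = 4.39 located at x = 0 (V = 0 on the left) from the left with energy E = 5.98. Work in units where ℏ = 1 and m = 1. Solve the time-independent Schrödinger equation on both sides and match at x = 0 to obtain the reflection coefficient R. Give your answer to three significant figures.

R = 0.102

On each side the TISE gives plane waves with k = √(2m(E − V))/ℏ: k₁ = √(2·1·5.98) = 3.458, k₂ = √(2·1·1.59) = 1.783.
Continuity of ψ and ψ′ at the step yields the reflection amplitude r = (k₁ − k₂)/(k₁ + k₂) = 0.3196; thus R = |r|² = 0.1021, T = 0.8979.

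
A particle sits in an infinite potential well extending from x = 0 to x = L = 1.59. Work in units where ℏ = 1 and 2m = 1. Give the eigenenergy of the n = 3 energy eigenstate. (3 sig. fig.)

Requiring ψ(0) = ψ(L) = 0 quantises k = nπ/L, hence E_n = ℏ²k²/2m = n²π²ℏ²/(2mL²).
E_3 = 3² × π² / (2 × 0.5 × 1.59²) = 35.14.

E = 35.1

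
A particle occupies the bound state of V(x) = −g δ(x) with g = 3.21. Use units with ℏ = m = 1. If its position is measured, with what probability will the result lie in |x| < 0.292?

P = 0.847

The normalised bound state is ψ = √κ e^{−κ|x|} with κ = mg/ℏ² = 3.210.
P(|x| < d) = ∫_{−d}^{d} κ e^{−2κ|x|} dx = 1 − e^{−2κd} = 1 − e^{−1.875} = 0.8466.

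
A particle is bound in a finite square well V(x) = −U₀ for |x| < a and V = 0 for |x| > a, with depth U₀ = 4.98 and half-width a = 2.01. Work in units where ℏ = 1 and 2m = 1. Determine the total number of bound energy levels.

N = 3

The dimensionless depth is z₀ = a√(2mU₀)/ℏ = 2.01 × √(4.980) = 4.485.
The even/odd transcendental equations gain one root per π/2 in z₀, giving N = 1 + ⌊2z₀/π⌋ = 1 + ⌊2.856⌋ = 3.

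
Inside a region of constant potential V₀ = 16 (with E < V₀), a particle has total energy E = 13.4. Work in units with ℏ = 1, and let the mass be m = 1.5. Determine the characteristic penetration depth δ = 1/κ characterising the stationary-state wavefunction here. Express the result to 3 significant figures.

Since E < V₀ the TISE in this region is ψ'' = κ²ψ with κ = √(2m(V₀ − E))/ℏ.
κ = √(2 × 1.5 × 2.6) = 2.793. The penetration depth is δ = 1/κ = 0.358.

δ = 0.358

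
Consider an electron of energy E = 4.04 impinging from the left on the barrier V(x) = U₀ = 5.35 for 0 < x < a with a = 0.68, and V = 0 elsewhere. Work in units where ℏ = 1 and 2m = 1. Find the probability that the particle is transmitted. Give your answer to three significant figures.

Since E < U₀ the interior solution is evanescent with decay constant κ = √(2m(U₀ − E))/ℏ = 1.145.
κa = 0.7783, sinh(κa) = 0.8593.
The exact tunnelling result is T⁻¹ = 1 + U₀² sinh²(κa) / [4E(U₀ − E)] = 1.998, so T = 0.500.

T = 0.500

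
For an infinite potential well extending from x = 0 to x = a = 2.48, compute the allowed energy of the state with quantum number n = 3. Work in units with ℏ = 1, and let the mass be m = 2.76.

E = 2.62

Requiring ψ(0) = ψ(a) = 0 quantises k = nπ/a, hence E_n = ℏ²k²/2m = n²π²ℏ²/(2ma²).
E_3 = 3² × π² / (2 × 2.76 × 2.48²) = 2.616.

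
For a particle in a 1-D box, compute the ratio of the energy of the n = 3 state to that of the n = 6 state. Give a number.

E_n = n²π²ℏ²/(2mL²) so the ratio is n₂²/n₁² = 9/36 = 0.25.

0.25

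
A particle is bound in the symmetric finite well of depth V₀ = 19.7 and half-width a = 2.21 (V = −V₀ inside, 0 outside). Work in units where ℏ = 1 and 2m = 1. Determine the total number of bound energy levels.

The dimensionless depth is z₀ = a√(2mV₀)/ℏ = 2.21 × √(19.70) = 9.809.
A new bound state (alternating even/odd) appears each time z₀ passes a multiple of π/2, so N = ⌊2z₀/π⌋ + 1 = ⌊6.245⌋ + 1 = 7.

N = 7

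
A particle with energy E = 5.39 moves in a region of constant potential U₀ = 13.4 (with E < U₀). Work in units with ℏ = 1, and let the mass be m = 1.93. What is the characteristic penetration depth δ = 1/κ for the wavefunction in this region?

Since E < U₀ the TISE in this region is ψ'' = κ²ψ with κ = √(2m(U₀ − E))/ℏ.
κ = √(2 × 1.93 × 8.01) = 5.560. The penetration depth is δ = 1/κ = 0.180.

δ = 0.180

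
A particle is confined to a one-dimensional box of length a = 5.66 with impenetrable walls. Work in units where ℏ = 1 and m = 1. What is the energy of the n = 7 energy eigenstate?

E = 7.55

The infinite-well eigenfunctions ψ_n = √(2/a) sin(nπx/a) vanish at both walls, giving E_n = n²π²ℏ²/(2ma²).
E_7 = 7² × π² / (2 × 1 × 5.66²) = 7.548.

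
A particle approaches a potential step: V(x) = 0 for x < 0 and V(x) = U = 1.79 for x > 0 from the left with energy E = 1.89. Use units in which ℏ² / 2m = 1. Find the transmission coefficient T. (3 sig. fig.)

The wavenumbers are k₁ = √(2mE)/ℏ = 1.375 on the left and k₂ = √(2m(E − U))/ℏ = 0.3162 on the right.
Matching ψ and ψ′ at x = 0 gives r = (k₁ − k₂)/(k₁ + k₂), so R = r² = 0.3919 and T = 1 − R = 0.6081.

T = 0.608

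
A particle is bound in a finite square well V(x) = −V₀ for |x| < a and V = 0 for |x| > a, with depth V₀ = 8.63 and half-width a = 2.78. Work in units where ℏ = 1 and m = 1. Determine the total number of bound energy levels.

The dimensionless depth is z₀ = a√(2mV₀)/ℏ = 2.78 × √(17.26) = 11.55.
The even/odd transcendental equations gain one root per π/2 in z₀, giving N = 1 + ⌊2z₀/π⌋ = 1 + ⌊7.353⌋ = 8.

N = 8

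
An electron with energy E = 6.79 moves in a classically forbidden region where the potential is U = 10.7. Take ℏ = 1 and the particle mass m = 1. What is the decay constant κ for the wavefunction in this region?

Since E < U the TISE in this region is ψ'' = κ²ψ with κ = √(2m(U − E))/ℏ.
κ = √(2 × 1 × 3.91) = 2.796.

κ = 2.80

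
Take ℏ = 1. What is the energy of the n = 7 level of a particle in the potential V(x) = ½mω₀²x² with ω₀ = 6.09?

The oscillator eigenvalues are E_n = ℏω₀(n + ½), so E_7 = 6.09 × 7.5 = 45.68.

E = 45.7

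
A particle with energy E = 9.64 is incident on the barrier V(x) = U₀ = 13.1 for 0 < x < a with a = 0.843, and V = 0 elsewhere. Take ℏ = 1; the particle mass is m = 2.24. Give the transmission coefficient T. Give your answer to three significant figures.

T = 0.00407

E < U₀: inside the barrier ψ ∝ e^{±κx} with κ = √(2m(U₀ − E))/ℏ = 3.937.
κa = 3.319, sinh(κa) = 13.80.
Matching ψ, ψ′ at both faces gives T = [1 + U₀² sinh²(κa) / (4E(U₀ − E))]⁻¹ = 1/245.9 = 0.00407.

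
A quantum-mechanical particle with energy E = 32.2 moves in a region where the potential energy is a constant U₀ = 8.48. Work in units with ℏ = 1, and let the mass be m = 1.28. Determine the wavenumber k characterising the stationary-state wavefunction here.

k = 7.79

With E > U₀ the solution is oscillatory, ψ ∝ e^{±ikx} with k = √(2m(E − U₀))/ℏ.
k = √(2 × 1.28 × 23.72) = 7.793.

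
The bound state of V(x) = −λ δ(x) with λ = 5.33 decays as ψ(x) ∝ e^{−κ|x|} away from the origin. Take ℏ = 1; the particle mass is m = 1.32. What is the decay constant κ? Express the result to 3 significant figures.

Integrate −(ℏ²/2m)ψ'' − λδ(x)ψ = Eψ from −ε to +ε: the ψ'' term gives ψ'(0⁺) − ψ'(0⁻) and the δ term gives −(2mλ/ℏ²)ψ(0).
With ψ ∝ e^{−κ|x|} this yields −2κ = −2mλ/ℏ², so κ = mλ/ℏ² = 7.036.

κ = 7.04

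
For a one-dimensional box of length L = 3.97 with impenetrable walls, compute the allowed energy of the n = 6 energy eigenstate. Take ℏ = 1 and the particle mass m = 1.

Requiring ψ(0) = ψ(L) = 0 quantises k = nπ/L, hence E_n = ℏ²k²/2m = n²π²ℏ²/(2mL²).
E_6 = 6² × π² / (2 × 1 × 3.97²) = 11.27.

E = 11.3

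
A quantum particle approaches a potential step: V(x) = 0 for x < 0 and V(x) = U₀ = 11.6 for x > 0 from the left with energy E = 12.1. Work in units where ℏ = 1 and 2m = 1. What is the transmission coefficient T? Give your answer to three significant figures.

The wavenumbers are k₁ = √(2mE)/ℏ = 3.479 on the left and k₂ = √(2m(E − U₀))/ℏ = 0.7071 on the right.
Continuity of ψ and ψ′ at the step yields the reflection amplitude r = (k₁ − k₂)/(k₁ + k₂) = 0.6621; thus R = |r|² = 0.4384, T = 0.5616.

T = 0.562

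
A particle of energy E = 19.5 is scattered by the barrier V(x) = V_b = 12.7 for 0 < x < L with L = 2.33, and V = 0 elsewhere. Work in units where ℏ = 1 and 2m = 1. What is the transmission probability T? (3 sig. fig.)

Above the barrier the interior wavenumber is k₂ = √(2m(E − V_b))/ℏ = 2.608, giving phase k₂L = 6.076.
Matching at both interfaces gives T⁻¹ = 1 + V_b² sin²(k₂L) / [4E(E − V_b)] = 1.013, hence T = 0.987.

T = 0.987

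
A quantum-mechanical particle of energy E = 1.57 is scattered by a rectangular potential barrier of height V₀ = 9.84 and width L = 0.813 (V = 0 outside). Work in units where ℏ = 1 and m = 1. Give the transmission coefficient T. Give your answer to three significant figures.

T = 0.00288

E < V₀: inside the barrier ψ ∝ e^{±κx} with κ = √(2m(V₀ − E))/ℏ = 4.067.
κL = 3.306, sinh(κL) = 13.63.
Matching ψ, ψ′ at both faces gives T = [1 + V₀² sinh²(κL) / (4E(V₀ − E))]⁻¹ = 1/347.1 = 0.00288.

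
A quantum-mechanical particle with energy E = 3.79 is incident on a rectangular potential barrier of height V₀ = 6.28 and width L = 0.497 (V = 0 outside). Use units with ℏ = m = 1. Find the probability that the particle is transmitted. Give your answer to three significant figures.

Since E < V₀ the interior solution is evanescent with decay constant κ = √(2m(V₀ − E))/ℏ = 2.232.
κL = 1.109, sinh(κL) = 1.351.
The exact tunnelling result is T⁻¹ = 1 + V₀² sinh²(κL) / [4E(V₀ − E)] = 2.907, so T = 0.344.

T = 0.344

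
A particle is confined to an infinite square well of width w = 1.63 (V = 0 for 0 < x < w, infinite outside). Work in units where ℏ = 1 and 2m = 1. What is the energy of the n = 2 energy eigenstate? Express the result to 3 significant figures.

E = 14.9

The infinite-well eigenfunctions ψ_n = √(2/w) sin(nπx/w) vanish at both walls, giving E_n = n²π²ℏ²/(2mw²).
E_2 = 2² × π² / (2 × 0.5 × 1.63²) = 14.86.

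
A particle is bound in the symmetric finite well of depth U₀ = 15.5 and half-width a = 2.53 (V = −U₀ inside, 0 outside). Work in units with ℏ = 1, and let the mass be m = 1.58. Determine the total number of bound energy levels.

N = 12

Define the well-strength parameter z₀ = (a/ℏ)√(2mU₀) = 2.53 × √(2·1.58·15.5) = 17.71.
The even/odd transcendental equations gain one root per π/2 in z₀, giving N = 1 + ⌊2z₀/π⌋ = 1 + ⌊11.27⌋ = 12.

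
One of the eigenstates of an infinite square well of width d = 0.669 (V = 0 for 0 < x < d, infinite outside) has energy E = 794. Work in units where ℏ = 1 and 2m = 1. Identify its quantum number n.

From E_n = n²π²ℏ²/(2md²) invert to n = √(2md²E)/(πℏ).
n = (0.669/π) × √(2 × 0.5 × 794) = 6.000 → n = 6.

n = 6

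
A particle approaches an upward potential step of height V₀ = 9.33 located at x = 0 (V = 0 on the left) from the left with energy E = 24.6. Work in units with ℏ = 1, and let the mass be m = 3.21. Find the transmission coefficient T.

On each side the TISE gives plane waves with k = √(2m(E − V))/ℏ: k₁ = √(2·3.21·24.6) = 12.57, k₂ = √(2·3.21·15.27) = 9.901.
Continuity of ψ and ψ′ at the step yields the reflection amplitude r = (k₁ − k₂)/(k₁ + k₂) = 0.1187; thus R = |r|² = 0.01408, T = 0.9859.

T = 0.986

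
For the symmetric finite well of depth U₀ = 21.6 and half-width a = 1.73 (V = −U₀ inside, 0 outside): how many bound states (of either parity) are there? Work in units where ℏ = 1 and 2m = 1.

The dimensionless depth is z₀ = a√(2mU₀)/ℏ = 1.73 × √(21.60) = 8.040.
A new bound state (alternating even/odd) appears each time z₀ passes a multiple of π/2, so N = ⌊2z₀/π⌋ + 1 = ⌊5.119⌋ + 1 = 6.

N = 6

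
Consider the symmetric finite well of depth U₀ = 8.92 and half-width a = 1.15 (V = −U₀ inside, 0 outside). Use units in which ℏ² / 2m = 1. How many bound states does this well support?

N = 3

The dimensionless depth is z₀ = a√(2mU₀)/ℏ = 1.15 × √(8.920) = 3.435.
A new bound state (alternating even/odd) appears each time z₀ passes a multiple of π/2, so N = ⌊2z₀/π⌋ + 1 = ⌊2.187⌋ + 1 = 3.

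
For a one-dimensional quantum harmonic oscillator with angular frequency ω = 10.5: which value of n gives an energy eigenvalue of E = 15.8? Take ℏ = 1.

n = 1

Invert E_n = (n + ½)ℏω: n = E/ℏω − ½ = 1.005, so n = 1.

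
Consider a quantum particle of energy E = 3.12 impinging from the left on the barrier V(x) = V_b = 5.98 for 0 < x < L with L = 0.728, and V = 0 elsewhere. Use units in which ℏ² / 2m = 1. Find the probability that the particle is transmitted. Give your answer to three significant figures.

T = 0.289

E < V_b: inside the barrier ψ ∝ e^{±κx} with κ = √(2m(V_b − E))/ℏ = 1.691.
κL = 1.231, sinh(κL) = 1.567.
Matching ψ, ψ′ at both faces gives T = [1 + V_b² sinh²(κL) / (4E(V_b − E))]⁻¹ = 1/3.459 = 0.289.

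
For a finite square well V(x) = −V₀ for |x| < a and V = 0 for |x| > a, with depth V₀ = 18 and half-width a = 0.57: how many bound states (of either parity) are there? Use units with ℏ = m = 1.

N = 3

Define the well-strength parameter z₀ = (a/ℏ)√(2mV₀) = 0.57 × √(2·1·18) = 3.420.
A new bound state (alternating even/odd) appears each time z₀ passes a multiple of π/2, so N = ⌊2z₀/π⌋ + 1 = ⌊2.177⌋ + 1 = 3.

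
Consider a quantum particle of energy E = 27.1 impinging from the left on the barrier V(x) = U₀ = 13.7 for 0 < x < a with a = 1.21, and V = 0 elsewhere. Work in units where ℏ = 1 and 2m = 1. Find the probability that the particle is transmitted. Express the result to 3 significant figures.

T = 0.894

E > U₀: inside the barrier k₂ = √(2m(E − U₀))/ℏ = 3.661, k₂a = 4.429.
Matching at both interfaces gives T⁻¹ = 1 + U₀² sin²(k₂a) / [4E(E − U₀)] = 1.119, hence T = 0.894.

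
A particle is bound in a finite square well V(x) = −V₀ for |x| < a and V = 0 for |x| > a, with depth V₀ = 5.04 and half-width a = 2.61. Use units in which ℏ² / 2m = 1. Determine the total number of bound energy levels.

Define the well-strength parameter z₀ = (a/ℏ)√(2mV₀) = 2.61 × √(2·0.5·5.04) = 5.859.
The even/odd transcendental equations gain one root per π/2 in z₀, giving N = 1 + ⌊2z₀/π⌋ = 1 + ⌊3.730⌋ = 4.

N = 4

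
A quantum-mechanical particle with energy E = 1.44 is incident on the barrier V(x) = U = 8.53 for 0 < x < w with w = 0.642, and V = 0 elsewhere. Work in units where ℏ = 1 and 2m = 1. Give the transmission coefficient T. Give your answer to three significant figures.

T = 0.0729

E < U: inside the barrier ψ ∝ e^{±κx} with κ = √(2m(U − E))/ℏ = 2.663.
κw = 1.709, sinh(κw) = 2.672.
The exact tunnelling result is T⁻¹ = 1 + U² sinh²(κw) / [4E(U − E)] = 13.73, so T = 0.0729.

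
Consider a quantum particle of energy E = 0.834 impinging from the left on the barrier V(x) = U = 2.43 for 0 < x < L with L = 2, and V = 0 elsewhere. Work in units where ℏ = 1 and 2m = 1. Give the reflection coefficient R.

R = 0.977

E < U: inside the barrier ψ ∝ e^{±κx} with κ = √(2m(U − E))/ℏ = 1.263.
κL = 2.527, sinh(κL) = 6.216.
Matching ψ, ψ′ at both faces gives T = [1 + U² sinh²(κL) / (4E(U − E))]⁻¹ = 1/43.85 = 0.0228.
R = 1 − T = 0.977.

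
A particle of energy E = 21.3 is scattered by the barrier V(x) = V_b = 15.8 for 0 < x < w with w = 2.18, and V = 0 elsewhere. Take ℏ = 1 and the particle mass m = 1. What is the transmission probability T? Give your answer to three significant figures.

Above the barrier the interior wavenumber is k₂ = √(2m(E − V_b))/ℏ = 3.317, giving phase k₂w = 7.230.
Matching at both interfaces gives T⁻¹ = 1 + V_b² sin²(k₂w) / [4E(E − V_b)] = 1.351, hence T = 0.740.

T = 0.740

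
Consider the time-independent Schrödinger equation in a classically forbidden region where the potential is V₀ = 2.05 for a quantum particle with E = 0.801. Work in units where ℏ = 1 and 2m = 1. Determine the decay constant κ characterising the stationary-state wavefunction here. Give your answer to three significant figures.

Since E < V₀ the TISE in this region is ψ'' = κ²ψ with κ = √(2m(V₀ − E))/ℏ.
κ = √(2 × 0.5 × 1.249) = 1.118.

κ = 1.12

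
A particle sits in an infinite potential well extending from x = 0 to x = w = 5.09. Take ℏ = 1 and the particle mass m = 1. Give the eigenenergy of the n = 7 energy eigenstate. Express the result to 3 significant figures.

Requiring ψ(0) = ψ(w) = 0 quantises k = nπ/w, hence E_n = ℏ²k²/2m = n²π²ℏ²/(2mw²).
E_7 = 7² × π² / (2 × 1 × 5.09²) = 9.333.

E = 9.33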